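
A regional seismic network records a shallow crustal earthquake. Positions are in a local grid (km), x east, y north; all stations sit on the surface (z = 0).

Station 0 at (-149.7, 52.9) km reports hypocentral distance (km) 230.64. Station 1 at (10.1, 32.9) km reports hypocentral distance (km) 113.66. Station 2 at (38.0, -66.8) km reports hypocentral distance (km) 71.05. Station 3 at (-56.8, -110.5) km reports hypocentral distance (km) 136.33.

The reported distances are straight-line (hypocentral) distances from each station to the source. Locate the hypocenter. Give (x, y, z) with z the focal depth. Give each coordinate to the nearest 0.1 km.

(44.5, -50.7, 68.9)

Each station gives a sphere (x−x_i)² + (y−y_i)² + z² = d_i² (stations at z=0).
Subtracting the Station 0 sphere from Station 1 and Station 2: z² cancels, leaving linear equations in x and y:
319.6 x − 40.0 y = 16252.13
375.4 x − 239.4 y = 28844.45
Solving: x ≈ 44.507, y ≈ -50.696 km (keep extra digits for the depth step; rounded: 44.5, -50.7).
Then from the Station 0 sphere: z² = 230.64² − (x + 149.7)² − (y − 52.9)² with x = 44.507, y = -50.696, so z ≈ 68.894 ≈ 68.9 km.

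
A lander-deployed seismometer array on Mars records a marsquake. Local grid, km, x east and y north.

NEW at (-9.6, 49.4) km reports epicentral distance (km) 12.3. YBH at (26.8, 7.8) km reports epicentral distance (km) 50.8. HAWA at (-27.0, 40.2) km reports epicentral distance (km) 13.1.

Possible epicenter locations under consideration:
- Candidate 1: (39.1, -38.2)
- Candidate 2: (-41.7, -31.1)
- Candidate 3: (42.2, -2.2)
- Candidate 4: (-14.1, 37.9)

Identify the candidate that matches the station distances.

For each candidate, compare |candidate − station| to the reported distance:
Candidate 1: residuals NEW 87.9, YBH 3.2, HAWA 89.4 → max 89.4 km
Candidate 2: residuals NEW 74.4, YBH 28.0, HAWA 59.7 → max 74.4 km
Candidate 3: residuals NEW 60.8, YBH 32.4, HAWA 68.1 → max 68.1 km
Candidate 4: residuals NEW 0.0, YBH 0.0, HAWA 0.0 → max 0.0 km
Only Candidate 4 has all residuals ≈ 0.

Candidate 4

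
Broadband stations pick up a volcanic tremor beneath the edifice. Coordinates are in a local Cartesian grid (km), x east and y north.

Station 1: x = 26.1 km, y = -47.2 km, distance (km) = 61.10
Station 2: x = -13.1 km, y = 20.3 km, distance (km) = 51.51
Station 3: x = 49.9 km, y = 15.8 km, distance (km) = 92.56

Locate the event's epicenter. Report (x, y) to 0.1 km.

x ≈ -31.8 km, y ≈ -27.7 km

Circle about each station: (x − 26.1)² + (y + 47.2)² = 61.10²; (x + 13.1)² + (y − 20.3)² = 51.51²; (x − 49.9)² + (y − 15.8)² = 92.56².
Subtracting the Station 1 equation from the Station 2 and Station 3 equations removes the quadratic terms:
-78.4 x + 135.0 y = -1245.42
47.6 x + 126.0 y = -5003.54
Solving the 2×2 system: x ≈ -31.8, y ≈ -27.7 km.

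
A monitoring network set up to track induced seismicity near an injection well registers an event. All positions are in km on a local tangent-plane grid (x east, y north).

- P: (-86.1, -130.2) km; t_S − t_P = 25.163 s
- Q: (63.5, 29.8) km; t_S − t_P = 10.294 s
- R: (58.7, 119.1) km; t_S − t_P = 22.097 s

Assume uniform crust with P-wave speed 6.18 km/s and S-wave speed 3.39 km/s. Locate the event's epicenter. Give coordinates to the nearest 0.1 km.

Distance from S−P lag: d = Δt · v_P v_S / (v_P − v_S) = Δt · (6.18·3.39)/(6.18−3.39) ≈ 7.5090·Δt.
So d_P = 188.95, d_Q = 77.30, d_R = 165.93 km.
Circle about each station: (x + 86.1)² + (y + 130.2)² = 188.95²; (x − 63.5)² + (y − 29.8)² = 77.30²; (x − 58.7)² + (y − 119.1)² = 165.93².
Subtracting the P equation from the Q and R equations removes the quadratic terms:
299.2 x + 320.0 y = 10281.85
289.6 x + 498.6 y = 1434.59
Solving the 2×2 system: x ≈ 82.6, y ≈ -45.1 km.

x ≈ 82.6 km, y ≈ -45.1 km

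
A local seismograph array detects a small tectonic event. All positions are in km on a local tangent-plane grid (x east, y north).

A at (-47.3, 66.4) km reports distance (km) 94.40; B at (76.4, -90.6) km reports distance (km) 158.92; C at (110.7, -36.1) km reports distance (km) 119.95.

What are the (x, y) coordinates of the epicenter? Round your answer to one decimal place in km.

Circle about each station: (x + 47.3)² + (y − 66.4)² = 94.40²; (x − 76.4)² + (y + 90.6)² = 158.92²; (x − 110.7)² + (y + 36.1)² = 119.95².
Subtracting pairs of circle equations eliminates x²+y² and gives linear equations (the radical axes):
247.4 x − 314.0 y = -8945.14
316.0 x − 205.0 y = 1434.81
Solving the 2×2 system: x ≈ 47.1, y ≈ 65.6 km.

x ≈ 47.1 km, y ≈ 65.6 km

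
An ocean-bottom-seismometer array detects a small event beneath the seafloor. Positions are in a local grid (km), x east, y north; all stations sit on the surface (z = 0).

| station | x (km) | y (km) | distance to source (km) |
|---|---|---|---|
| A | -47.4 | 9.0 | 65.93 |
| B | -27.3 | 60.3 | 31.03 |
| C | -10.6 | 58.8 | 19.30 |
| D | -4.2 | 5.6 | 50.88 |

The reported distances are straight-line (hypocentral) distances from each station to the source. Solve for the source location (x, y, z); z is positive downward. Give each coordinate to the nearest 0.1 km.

Each station gives a sphere (x−x_i)² + (y−y_i)² + z² = d_i² (stations at z=0).
Subtracting the A sphere from B and C: z² cancels, leaving linear equations in x and y:
40.2 x + 102.6 y = 5437.52
73.6 x + 99.6 y = 5216.31
Solving: x ≈ -1.799, y ≈ 53.702 km (keep extra digits for the depth step; rounded: -1.8, 53.7).
Then from the A sphere: z² = 65.93² − (x + 47.4)² − (y − 9.0)² with x = -1.799, y = 53.702, so z ≈ 16.403 ≈ 16.4 km.

x ≈ -1.8 km, y ≈ 53.7 km, depth ≈ 16.4 km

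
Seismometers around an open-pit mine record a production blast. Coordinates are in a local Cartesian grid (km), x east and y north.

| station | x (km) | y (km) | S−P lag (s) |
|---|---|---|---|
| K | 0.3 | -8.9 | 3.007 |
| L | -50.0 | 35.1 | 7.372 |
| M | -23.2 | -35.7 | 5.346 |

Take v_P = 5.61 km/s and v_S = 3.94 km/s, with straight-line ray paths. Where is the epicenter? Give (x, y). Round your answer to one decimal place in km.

Distance from S−P lag: d = Δt · v_P v_S / (v_P − v_S) = Δt · (5.61·3.94)/(5.61−3.94) ≈ 13.2356·Δt.
So d_K = 39.80, d_L = 97.57, d_M = 70.76 km.
Circle about each station: (x − 0.3)² + (y + 8.9)² = 39.80²; (x + 50.0)² + (y − 35.1)² = 97.57²; (x + 23.2)² + (y + 35.7)² = 70.76².
Subtracting the K equation from the L and M equations removes the quadratic terms:
-100.6 x + 88.0 y = -4283.15
-47.0 x − 53.6 y = -1689.51
Solving the 2×2 system: x ≈ 39.7, y ≈ -3.3 km.
Check against K (with the unrounded x, y): √((x − 0.3)²+(y + 8.9)²) = 39.80 ≈ 39.80 km. ✓

x ≈ 39.7 km, y ≈ -3.3 km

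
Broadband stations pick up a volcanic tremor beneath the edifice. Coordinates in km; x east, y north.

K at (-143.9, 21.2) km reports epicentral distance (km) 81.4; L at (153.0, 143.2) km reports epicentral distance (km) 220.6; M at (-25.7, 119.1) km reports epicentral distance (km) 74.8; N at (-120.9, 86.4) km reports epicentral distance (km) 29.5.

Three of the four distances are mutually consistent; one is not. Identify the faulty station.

L

Solve using three stations at a time. Using K, M, N (subtract circle equations pairwise → linear system) gives (x, y) ≈ (-91.5, 83.5).
Distances from that point to each station vs reported:
  K: calculated 81.4 vs reported 81.4 → residual 0.0 km
  L: calculated 251.7 vs reported 220.6 → residual 31.1 km
  M: calculated 74.8 vs reported 74.8 → residual 0.0 km
  N: calculated 29.5 vs reported 29.5 → residual 0.0 km
K, M, N are mutually consistent (residuals ≈ 0); L is off by 31.1 km.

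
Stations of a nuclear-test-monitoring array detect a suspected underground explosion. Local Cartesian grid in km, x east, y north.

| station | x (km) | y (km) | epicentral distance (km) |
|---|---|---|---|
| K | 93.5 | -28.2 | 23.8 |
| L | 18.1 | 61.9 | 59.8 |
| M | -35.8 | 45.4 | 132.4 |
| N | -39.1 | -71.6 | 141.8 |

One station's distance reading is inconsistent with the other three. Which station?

L

Solve using three stations at a time. Using K, M, N (subtract circle equations pairwise → linear system) gives (x, y) ≈ (86.4, -5.6).
Distances from that point to each station vs reported:
  K: calculated 23.7 vs reported 23.8 → residual 0.1 km
  L: calculated 96.0 vs reported 59.8 → residual 36.2 km
  M: calculated 132.4 vs reported 132.4 → residual 0.0 km
  N: calculated 141.8 vs reported 141.8 → residual 0.0 km
K, M, N are mutually consistent (residuals ≈ 0); L is off by 36.2 km.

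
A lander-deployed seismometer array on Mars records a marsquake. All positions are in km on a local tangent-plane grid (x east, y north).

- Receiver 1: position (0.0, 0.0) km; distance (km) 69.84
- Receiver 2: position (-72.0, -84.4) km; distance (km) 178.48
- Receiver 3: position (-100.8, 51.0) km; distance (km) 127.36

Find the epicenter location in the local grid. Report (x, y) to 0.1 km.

Circle about each station: x² + y² = 69.84²; (x + 72.0)² + (y + 84.4)² = 178.48²; (x + 100.8)² + (y − 51.0)² = 127.36².
Subtracting the Receiver 1 equation from the Receiver 2 and Receiver 3 equations removes the quadratic terms:
-144.0 x − 168.8 y = -14670.12
-201.6 x + 102.0 y = 1418.70
Solving the 2×2 system: x ≈ 25.8, y ≈ 64.9 km.

25.8 km east, 64.9 km north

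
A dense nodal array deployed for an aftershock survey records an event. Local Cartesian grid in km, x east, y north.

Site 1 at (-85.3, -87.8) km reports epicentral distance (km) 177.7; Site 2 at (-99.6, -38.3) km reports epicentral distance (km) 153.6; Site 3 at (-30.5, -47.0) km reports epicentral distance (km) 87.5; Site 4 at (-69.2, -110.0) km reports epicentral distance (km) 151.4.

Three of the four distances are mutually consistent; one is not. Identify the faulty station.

Solve using three stations at a time. Using Site 2, Site 3, Site 4 (subtract circle equations pairwise → linear system) gives (x, y) ≈ (53.0, -20.6).
Distances from that point to each station vs reported:
  Site 1: calculated 153.8 vs reported 177.7 → residual 23.9 km
  Site 2: calculated 153.7 vs reported 153.6 → residual 0.1 km
  Site 3: calculated 87.6 vs reported 87.5 → residual 0.1 km
  Site 4: calculated 151.5 vs reported 151.4 → residual 0.1 km
Site 2, Site 3, Site 4 are mutually consistent (residuals ≈ 0); Site 1 is off by 23.9 km.

Site 1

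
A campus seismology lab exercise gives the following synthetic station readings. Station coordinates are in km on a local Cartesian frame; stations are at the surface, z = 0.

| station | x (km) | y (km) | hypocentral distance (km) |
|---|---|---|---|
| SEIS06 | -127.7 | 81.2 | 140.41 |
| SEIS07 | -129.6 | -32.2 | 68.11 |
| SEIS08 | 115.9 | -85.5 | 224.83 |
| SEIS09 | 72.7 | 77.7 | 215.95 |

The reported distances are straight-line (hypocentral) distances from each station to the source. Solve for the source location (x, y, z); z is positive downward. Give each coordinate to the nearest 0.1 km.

x ≈ -96.8 km, y ≈ -42.5 km, depth ≈ 58.8 km

Each station gives a sphere (x−x_i)² + (y−y_i)² + z² = d_i² (stations at z=0).
Subtracting the SEIS06 sphere from SEIS07 and SEIS08: z² cancels, leaving linear equations in x and y:
-3.8 x − 226.8 y = 10008.27
487.2 x − 333.4 y = -32991.23
Solving: x ≈ -96.804, y ≈ -42.506 km (keep extra digits for the depth step; rounded: -96.8, -42.5).
Then from the SEIS06 sphere: z² = 140.41² − (x + 127.7)² − (y − 81.2)² with x = -96.804, y = -42.506, so z ≈ 58.798 ≈ 58.8 km.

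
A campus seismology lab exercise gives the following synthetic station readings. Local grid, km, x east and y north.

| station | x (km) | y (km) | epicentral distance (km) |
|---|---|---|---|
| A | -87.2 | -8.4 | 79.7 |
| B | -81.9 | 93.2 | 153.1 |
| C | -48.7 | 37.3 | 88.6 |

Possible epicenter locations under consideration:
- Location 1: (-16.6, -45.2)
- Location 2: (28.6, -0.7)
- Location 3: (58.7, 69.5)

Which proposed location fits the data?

For each candidate, compare |candidate − station| to the reported distance:
Location 1: residuals A 0.1, B 0.1, C 0.1 → max 0.1 km
Location 2: residuals A 36.4, B 8.1, C 2.5 → max 36.4 km
Location 3: residuals A 85.7, B 10.5, C 23.5 → max 85.7 km
Only Location 1 has all residuals ≈ 0.

Location 1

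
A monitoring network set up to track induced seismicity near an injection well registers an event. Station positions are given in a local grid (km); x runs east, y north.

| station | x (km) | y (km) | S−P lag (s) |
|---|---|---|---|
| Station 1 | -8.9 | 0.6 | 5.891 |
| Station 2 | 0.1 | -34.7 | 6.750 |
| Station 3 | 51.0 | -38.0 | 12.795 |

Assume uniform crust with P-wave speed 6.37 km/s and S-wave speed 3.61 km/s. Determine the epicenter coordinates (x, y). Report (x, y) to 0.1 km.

Distance from S−P lag: d = Δt · v_P v_S / (v_P − v_S) = Δt · (6.37·3.61)/(6.37−3.61) ≈ 8.3318·Δt.
So d_Station 1 = 49.08, d_Station 2 = 56.24, d_Station 3 = 106.61 km.
Circle about each station: (x + 8.9)² + (y − 0.6)² = 49.08²; (x − 0.1)² + (y + 34.7)² = 56.24²; (x − 51.0)² + (y + 38.0)² = 106.61².
Subtracting the Station 1 equation from the Station 2 and Station 3 equations removes the quadratic terms:
18.0 x − 70.6 y = 370.44
119.8 x − 77.2 y = -4991.42
Solving the 2×2 system: x ≈ -53.9, y ≈ -19.0 km.

(-53.9, -19.0)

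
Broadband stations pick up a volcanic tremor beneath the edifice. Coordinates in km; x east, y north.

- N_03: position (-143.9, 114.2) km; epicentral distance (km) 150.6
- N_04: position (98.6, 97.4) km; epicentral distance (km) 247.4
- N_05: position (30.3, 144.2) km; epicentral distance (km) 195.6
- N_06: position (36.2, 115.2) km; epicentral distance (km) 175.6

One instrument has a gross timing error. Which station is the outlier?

Solve using three stations at a time. Using N_03, N_05, N_06 (subtract circle equations pairwise → linear system) gives (x, y) ≈ (-75.7, -20.5).
Distances from that point to each station vs reported:
  N_03: calculated 150.9 vs reported 150.6 → residual 0.3 km
  N_04: calculated 210.4 vs reported 247.4 → residual 37.0 km
  N_05: calculated 195.9 vs reported 195.6 → residual 0.3 km
  N_06: calculated 175.9 vs reported 175.6 → residual 0.3 km
N_03, N_05, N_06 are mutually consistent (residuals ≈ 0); N_04 is off by 37.0 km.

N_04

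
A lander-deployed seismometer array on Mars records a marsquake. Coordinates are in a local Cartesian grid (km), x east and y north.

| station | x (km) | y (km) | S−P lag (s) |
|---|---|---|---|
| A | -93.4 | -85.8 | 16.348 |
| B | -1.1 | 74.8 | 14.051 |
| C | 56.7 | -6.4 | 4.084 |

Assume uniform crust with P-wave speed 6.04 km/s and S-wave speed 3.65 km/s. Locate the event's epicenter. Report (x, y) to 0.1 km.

Distance from S−P lag: d = Δt · v_P v_S / (v_P − v_S) = Δt · (6.04·3.65)/(6.04−3.65) ≈ 9.2243·Δt.
So d_A = 150.80, d_B = 129.61, d_C = 37.67 km.
Circle about each station: (x + 93.4)² + (y + 85.8)² = 150.80²; (x + 1.1)² + (y − 74.8)² = 129.61²; (x − 56.7)² + (y + 6.4)² = 37.67².
Subtracting pairs of circle equations eliminates x²+y² and gives linear equations (the radical axes):
184.6 x + 321.2 y = -4547.06
300.2 x + 158.8 y = 8492.26
Solving the 2×2 system: x ≈ 51.4, y ≈ -43.7 km.
Check against A (with the unrounded x, y): √((x + 93.4)²+(y + 85.8)²) = 150.80 ≈ 150.80 km. ✓

(51.4, -43.7)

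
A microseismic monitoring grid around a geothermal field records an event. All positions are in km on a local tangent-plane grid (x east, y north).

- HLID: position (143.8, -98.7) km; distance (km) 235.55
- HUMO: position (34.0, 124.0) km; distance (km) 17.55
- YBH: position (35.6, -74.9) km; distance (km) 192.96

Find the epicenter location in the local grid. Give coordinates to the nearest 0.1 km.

Circle about each station: (x − 143.8)² + (y + 98.7)² = 235.55²; (x − 34.0)² + (y − 124.0)² = 17.55²; (x − 35.6)² + (y + 74.9)² = 192.96².
Subtracting the HLID equation from the HUMO and YBH equations removes the quadratic terms:
-219.6 x + 445.4 y = 41287.67
-216.4 x + 47.6 y = -5292.52
Solving the 2×2 system: x ≈ 50.3, y ≈ 117.5 km.
Check against HLID (with the unrounded x, y): √((x − 143.8)²+(y + 98.7)²) = 235.55 ≈ 235.55 km. ✓

50.3 km east, 117.5 km north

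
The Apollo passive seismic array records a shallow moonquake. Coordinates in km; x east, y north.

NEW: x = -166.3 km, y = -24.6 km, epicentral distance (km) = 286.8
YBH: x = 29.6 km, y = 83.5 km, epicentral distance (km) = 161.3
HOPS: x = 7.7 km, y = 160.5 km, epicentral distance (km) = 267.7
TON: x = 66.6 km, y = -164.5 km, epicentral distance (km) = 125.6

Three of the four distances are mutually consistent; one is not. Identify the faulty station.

HOPS

Solve using three stations at a time. Using NEW, YBH, TON (subtract circle equations pairwise → linear system) gives (x, y) ≈ (119.3, -50.5).
Distances from that point to each station vs reported:
  NEW: calculated 286.8 vs reported 286.8 → residual 0.0 km
  YBH: calculated 161.3 vs reported 161.3 → residual 0.0 km
  HOPS: calculated 238.7 vs reported 267.7 → residual 29.0 km
  TON: calculated 125.6 vs reported 125.6 → residual 0.0 km
NEW, YBH, TON are mutually consistent (residuals ≈ 0); HOPS is off by 29.0 km.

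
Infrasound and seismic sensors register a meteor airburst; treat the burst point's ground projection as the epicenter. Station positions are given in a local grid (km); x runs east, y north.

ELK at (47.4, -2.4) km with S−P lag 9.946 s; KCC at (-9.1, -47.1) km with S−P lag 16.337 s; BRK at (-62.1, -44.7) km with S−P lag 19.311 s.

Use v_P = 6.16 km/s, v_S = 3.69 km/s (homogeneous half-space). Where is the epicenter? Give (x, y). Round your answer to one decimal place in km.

Distance from S−P lag: d = Δt · v_P v_S / (v_P − v_S) = Δt · (6.16·3.69)/(6.16−3.69) ≈ 9.2026·Δt.
So d_ELK = 91.53, d_KCC = 150.34, d_BRK = 177.71 km.
Circle about each station: (x − 47.4)² + (y + 2.4)² = 91.53²; (x + 9.1)² + (y + 47.1)² = 150.34²; (x + 62.1)² + (y + 44.7)² = 177.71².
Subtracting the ELK equation from the KCC and BRK equations removes the quadratic terms:
-113.0 x − 89.4 y = -14175.67
-219.0 x − 84.6 y = -19601.12
Solving the 2×2 system: x ≈ 55.2, y ≈ 88.8 km.
Check against ELK (with the unrounded x, y): √((x − 47.4)²+(y + 2.4)²) = 91.52 ≈ 91.53 km. ✓

55.2 km east, 88.8 km north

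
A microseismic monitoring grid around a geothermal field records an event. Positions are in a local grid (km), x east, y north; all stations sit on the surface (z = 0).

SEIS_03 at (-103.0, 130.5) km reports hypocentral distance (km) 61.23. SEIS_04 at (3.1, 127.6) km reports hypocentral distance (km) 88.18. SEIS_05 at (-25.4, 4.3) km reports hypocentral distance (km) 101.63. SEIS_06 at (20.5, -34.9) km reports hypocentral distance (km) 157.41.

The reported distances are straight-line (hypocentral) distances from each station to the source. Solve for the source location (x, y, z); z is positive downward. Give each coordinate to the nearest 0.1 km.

x ≈ -70.0 km, y ≈ 89.9 km, depth ≈ 31.8 km

Each station gives a sphere (x−x_i)² + (y−y_i)² + z² = d_i² (stations at z=0).
Subtracting the SEIS_03 sphere from SEIS_04 and SEIS_05: z² cancels, leaving linear equations in x and y:
212.2 x − 5.8 y = -15374.48
155.2 x − 252.4 y = -33555.14
Solving: x ≈ -69.995, y ≈ 89.904 km (keep extra digits for the depth step; rounded: -70.0, 89.9).
Then from the SEIS_03 sphere: z² = 61.23² − (x + 103.0)² − (y − 130.5)² with x = -69.995, y = 89.904, so z ≈ 31.808 ≈ 31.8 km.
Check against SEIS_06 (with the unrounded solution): distance 157.41 ≈ 157.41 km. ✓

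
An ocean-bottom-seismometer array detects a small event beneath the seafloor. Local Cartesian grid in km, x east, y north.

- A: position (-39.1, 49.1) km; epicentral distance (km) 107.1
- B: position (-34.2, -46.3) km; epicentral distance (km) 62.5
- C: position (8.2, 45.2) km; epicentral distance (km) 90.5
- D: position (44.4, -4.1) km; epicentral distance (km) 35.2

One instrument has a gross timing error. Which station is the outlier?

Solve using three stations at a time. Using A, B, D (subtract circle equations pairwise → linear system) gives (x, y) ≈ (27.3, -35.0).
Distances from that point to each station vs reported:
  A: calculated 107.1 vs reported 107.1 → residual 0.0 km
  B: calculated 62.5 vs reported 62.5 → residual 0.0 km
  C: calculated 82.4 vs reported 90.5 → residual 8.1 km
  D: calculated 35.3 vs reported 35.2 → residual 0.1 km
A, B, D are mutually consistent (residuals ≈ 0); C is off by 8.1 km.

C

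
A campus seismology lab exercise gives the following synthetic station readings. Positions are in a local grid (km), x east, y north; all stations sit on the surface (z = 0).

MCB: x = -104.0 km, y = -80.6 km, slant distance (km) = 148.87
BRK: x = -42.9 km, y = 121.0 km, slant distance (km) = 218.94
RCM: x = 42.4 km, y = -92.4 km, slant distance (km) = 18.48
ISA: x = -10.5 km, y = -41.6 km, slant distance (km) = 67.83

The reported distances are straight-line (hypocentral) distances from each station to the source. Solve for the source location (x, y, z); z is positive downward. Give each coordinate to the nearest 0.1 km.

Each station gives a sphere (x−x_i)² + (y−y_i)² + z² = d_i² (stations at z=0).
Subtracting the MCB sphere from BRK and RCM: z² cancels, leaving linear equations in x and y:
122.2 x + 403.2 y = -26603.40
292.8 x − 23.6 y = 14843.93
Solving: x ≈ 44.296, y ≈ -79.406 km (keep extra digits for the depth step; rounded: 44.3, -79.4).
Then from the MCB sphere: z² = 148.87² − (x + 104.0)² − (y + 80.6)² with x = 44.296, y = -79.406, so z ≈ 13.006 ≈ 13.0 km.
Check against ISA (with the unrounded solution): distance 67.83 ≈ 67.83 km. ✓

(44.3, -79.4, 13.0)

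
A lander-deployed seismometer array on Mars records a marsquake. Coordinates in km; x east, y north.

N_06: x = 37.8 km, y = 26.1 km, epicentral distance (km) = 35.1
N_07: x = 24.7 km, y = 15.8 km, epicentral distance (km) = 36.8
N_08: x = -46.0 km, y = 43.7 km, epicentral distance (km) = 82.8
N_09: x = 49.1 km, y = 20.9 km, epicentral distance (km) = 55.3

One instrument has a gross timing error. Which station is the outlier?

Solve using three stations at a time. Using N_07, N_08, N_09 (subtract circle equations pairwise → linear system) gives (x, y) ≈ (9.5, -17.7).
Distances from that point to each station vs reported:
  N_06: calculated 52.2 vs reported 35.1 → residual 17.1 km
  N_07: calculated 36.8 vs reported 36.8 → residual 0.0 km
  N_08: calculated 82.8 vs reported 82.8 → residual 0.0 km
  N_09: calculated 55.3 vs reported 55.3 → residual 0.0 km
N_07, N_08, N_09 are mutually consistent (residuals ≈ 0); N_06 is off by 17.1 km.

N_06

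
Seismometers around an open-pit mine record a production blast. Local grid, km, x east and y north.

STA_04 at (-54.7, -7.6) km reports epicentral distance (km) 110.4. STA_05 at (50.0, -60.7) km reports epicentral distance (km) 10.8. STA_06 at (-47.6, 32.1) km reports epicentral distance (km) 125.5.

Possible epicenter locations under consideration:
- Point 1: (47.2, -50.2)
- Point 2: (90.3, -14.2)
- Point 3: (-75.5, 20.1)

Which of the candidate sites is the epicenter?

For each candidate, compare |candidate − station| to the reported distance:
Point 1: residuals STA_04 0.0, STA_05 0.1, STA_06 0.0 → max 0.1 km
Point 2: residuals STA_04 34.8, STA_05 50.7, STA_06 20.0 → max 50.7 km
Point 3: residuals STA_04 75.8, STA_05 138.5, STA_06 95.1 → max 138.5 km
Only Point 1 has all residuals ≈ 0.

Point 1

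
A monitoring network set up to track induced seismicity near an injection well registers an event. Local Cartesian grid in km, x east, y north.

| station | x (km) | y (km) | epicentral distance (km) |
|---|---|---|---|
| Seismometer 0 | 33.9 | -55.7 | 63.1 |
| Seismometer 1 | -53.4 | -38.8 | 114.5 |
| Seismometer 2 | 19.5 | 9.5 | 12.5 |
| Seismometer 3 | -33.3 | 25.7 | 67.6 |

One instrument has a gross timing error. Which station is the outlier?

Seismometer 1

Solve using three stations at a time. Using Seismometer 0, Seismometer 2, Seismometer 3 (subtract circle equations pairwise → linear system) gives (x, y) ≈ (31.7, 7.4).
Distances from that point to each station vs reported:
  Seismometer 0: calculated 63.1 vs reported 63.1 → residual 0.0 km
  Seismometer 1: calculated 96.9 vs reported 114.5 → residual 17.6 km
  Seismometer 2: calculated 12.4 vs reported 12.5 → residual 0.1 km
  Seismometer 3: calculated 67.6 vs reported 67.6 → residual 0.0 km
Seismometer 0, Seismometer 2, Seismometer 3 are mutually consistent (residuals ≈ 0); Seismometer 1 is off by 17.6 km.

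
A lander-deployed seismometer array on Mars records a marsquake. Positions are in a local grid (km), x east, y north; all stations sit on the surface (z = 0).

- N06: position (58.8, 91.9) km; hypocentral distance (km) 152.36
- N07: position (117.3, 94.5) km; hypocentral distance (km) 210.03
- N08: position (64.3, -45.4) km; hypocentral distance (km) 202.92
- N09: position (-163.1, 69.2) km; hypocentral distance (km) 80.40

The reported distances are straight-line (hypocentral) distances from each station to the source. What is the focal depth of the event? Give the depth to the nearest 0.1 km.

z ≈ 30.9 km

Each station gives a sphere (x−x_i)² + (y−y_i)² + z² = d_i² (stations at z=0).
Subtracting the N06 sphere from N07 and N08: z² cancels, leaving linear equations in x and y:
117.0 x + 5.2 y = -10112.54
11.0 x − 274.6 y = -23670.36
Solving: x ≈ -90.103, y ≈ 82.590 km (keep extra digits for the depth step; rounded: -90.1, 82.6).
Then from the N06 sphere: z² = 152.36² − (x − 58.8)² − (y − 91.9)² with x = -90.103, y = 82.590, so z ≈ 30.900 ≈ 30.9 km.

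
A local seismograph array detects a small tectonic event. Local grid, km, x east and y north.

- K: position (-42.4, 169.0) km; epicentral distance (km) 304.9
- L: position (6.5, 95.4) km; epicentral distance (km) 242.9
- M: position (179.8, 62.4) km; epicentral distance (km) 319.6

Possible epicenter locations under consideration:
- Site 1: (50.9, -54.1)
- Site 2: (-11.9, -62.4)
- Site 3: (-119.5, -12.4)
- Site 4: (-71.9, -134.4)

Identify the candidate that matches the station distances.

Site 4

For each candidate, compare |candidate − station| to the reported distance:
Site 1: residuals K 63.1, L 86.9, M 145.9 → max 145.9 km
Site 2: residuals K 71.5, L 84.0, M 90.9 → max 90.9 km
Site 3: residuals K 107.8, L 77.1, M 11.1 → max 107.8 km
Site 4: residuals K 0.1, L 0.1, M 0.1 → max 0.1 km
Only Site 4 has all residuals ≈ 0.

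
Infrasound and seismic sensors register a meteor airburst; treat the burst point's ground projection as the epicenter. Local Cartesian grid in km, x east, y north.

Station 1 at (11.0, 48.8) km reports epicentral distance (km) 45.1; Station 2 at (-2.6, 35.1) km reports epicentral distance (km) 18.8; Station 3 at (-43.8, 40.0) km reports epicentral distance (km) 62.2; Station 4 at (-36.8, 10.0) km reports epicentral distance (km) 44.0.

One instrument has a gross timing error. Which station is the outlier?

Station 2

Solve using three stations at a time. Using Station 1, Station 3, Station 4 (subtract circle equations pairwise → linear system) gives (x, y) ≈ (6.9, 3.8).
Distances from that point to each station vs reported:
  Station 1: calculated 45.2 vs reported 45.1 → residual 0.1 km
  Station 2: calculated 32.7 vs reported 18.8 → residual 13.9 km
  Station 3: calculated 62.3 vs reported 62.2 → residual 0.1 km
  Station 4: calculated 44.1 vs reported 44.0 → residual 0.1 km
Station 1, Station 3, Station 4 are mutually consistent (residuals ≈ 0); Station 2 is off by 13.9 km.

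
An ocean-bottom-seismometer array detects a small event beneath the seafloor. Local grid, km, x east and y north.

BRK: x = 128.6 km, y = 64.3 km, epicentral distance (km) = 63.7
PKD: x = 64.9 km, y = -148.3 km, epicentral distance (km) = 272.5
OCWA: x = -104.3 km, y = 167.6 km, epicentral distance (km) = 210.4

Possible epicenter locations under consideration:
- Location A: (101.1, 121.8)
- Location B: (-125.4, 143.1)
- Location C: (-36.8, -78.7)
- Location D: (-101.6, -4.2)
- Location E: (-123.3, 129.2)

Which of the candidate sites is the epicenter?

For each candidate, compare |candidate − station| to the reported distance:
Location A: residuals BRK 0.0, PKD 0.0, OCWA 0.0 → max 0.0 km
Location B: residuals BRK 202.2, PKD 75.5, OCWA 178.1 → max 202.2 km
Location C: residuals BRK 154.9, PKD 149.3, OCWA 45.0 → max 154.9 km
Location D: residuals BRK 176.5, PKD 52.3, OCWA 38.6 → max 176.5 km
Location E: residuals BRK 196.4, PKD 62.8, OCWA 167.6 → max 196.4 km
Only Location A has all residuals ≈ 0.

Location A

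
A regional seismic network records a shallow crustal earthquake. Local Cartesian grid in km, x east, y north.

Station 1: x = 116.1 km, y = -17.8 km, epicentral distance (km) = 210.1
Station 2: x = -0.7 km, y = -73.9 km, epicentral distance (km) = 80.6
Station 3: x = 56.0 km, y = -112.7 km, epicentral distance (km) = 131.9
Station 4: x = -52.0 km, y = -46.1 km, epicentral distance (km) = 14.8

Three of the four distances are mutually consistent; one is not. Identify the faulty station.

Solve using three stations at a time. Using Station 1, Station 2, Station 3 (subtract circle equations pairwise → linear system) gives (x, y) ≈ (-75.6, -103.8).
Distances from that point to each station vs reported:
  Station 1: calculated 210.1 vs reported 210.1 → residual 0.0 km
  Station 2: calculated 80.7 vs reported 80.6 → residual 0.1 km
  Station 3: calculated 131.9 vs reported 131.9 → residual 0.0 km
  Station 4: calculated 62.3 vs reported 14.8 → residual 47.5 km
Station 1, Station 2, Station 3 are mutually consistent (residuals ≈ 0); Station 4 is off by 47.5 km.

Station 4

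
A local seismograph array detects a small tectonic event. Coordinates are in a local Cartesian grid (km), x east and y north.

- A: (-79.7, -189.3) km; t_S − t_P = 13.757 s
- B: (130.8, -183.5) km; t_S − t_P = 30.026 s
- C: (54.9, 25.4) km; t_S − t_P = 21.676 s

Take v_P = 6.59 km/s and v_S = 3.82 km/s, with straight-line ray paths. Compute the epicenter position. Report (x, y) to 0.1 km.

Distance from S−P lag: d = Δt · v_P v_S / (v_P − v_S) = Δt · (6.59·3.82)/(6.59−3.82) ≈ 9.0880·Δt.
So d_A = 125.02, d_B = 272.88, d_C = 196.99 km.
Circle about each station: (x + 79.7)² + (y + 189.3)² = 125.02²; (x − 130.8)² + (y + 183.5)² = 272.88²; (x − 54.9)² + (y − 25.4)² = 196.99².
Subtracting the A equation from the B and C equations removes the quadratic terms:
421.0 x + 11.6 y = -50239.18
269.2 x + 429.4 y = -61702.47
Solving the 2×2 system: x ≈ -117.4, y ≈ -70.1 km.

x ≈ -117.4 km, y ≈ -70.1 km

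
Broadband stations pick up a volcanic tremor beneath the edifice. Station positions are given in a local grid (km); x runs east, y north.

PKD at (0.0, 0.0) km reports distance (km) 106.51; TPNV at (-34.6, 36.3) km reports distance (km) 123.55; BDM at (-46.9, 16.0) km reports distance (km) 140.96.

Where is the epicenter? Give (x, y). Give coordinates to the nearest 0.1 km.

Circle about each station: x² + y² = 106.51²; (x + 34.6)² + (y − 36.3)² = 123.55²; (x + 46.9)² + (y − 16.0)² = 140.96².
Subtracting pairs of circle equations eliminates x²+y² and gives linear equations (the radical axes):
-69.2 x + 72.6 y = -1405.37
-93.8 x + 32.0 y = -6069.73
Solving the 2×2 system: x ≈ 86.1, y ≈ 62.7 km.

(86.1, 62.7)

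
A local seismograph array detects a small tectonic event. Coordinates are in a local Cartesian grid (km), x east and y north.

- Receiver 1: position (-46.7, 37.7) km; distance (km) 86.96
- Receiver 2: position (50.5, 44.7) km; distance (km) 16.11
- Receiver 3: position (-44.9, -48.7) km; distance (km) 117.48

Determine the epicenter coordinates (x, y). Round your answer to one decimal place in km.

x ≈ 40.1 km, y ≈ 32.4 km

Circle about each station: (x + 46.7)² + (y − 37.7)² = 86.96²; (x − 50.5)² + (y − 44.7)² = 16.11²; (x + 44.9)² + (y + 48.7)² = 117.48².
Subtracting the Receiver 1 equation from the Receiver 2 and Receiver 3 equations removes the quadratic terms:
194.4 x + 14.0 y = 8248.67
3.6 x − 172.8 y = -5453.99
Solving the 2×2 system: x ≈ 40.1, y ≈ 32.4 km.
Check against Receiver 1 (with the unrounded x, y): √((x + 46.7)²+(y − 37.7)²) = 86.96 ≈ 86.96 km. ✓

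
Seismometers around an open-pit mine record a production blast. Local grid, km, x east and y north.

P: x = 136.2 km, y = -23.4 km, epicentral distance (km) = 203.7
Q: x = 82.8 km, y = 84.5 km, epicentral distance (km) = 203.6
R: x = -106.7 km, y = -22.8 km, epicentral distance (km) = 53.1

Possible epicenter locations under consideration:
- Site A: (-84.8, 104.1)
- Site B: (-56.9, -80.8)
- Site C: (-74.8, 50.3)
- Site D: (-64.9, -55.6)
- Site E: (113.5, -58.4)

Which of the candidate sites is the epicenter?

For each candidate, compare |candidate − station| to the reported distance:
Site A: residuals P 51.4, Q 34.9, R 75.7 → max 75.7 km
Site B: residuals P 2.2, Q 12.8, R 23.3 → max 23.3 km
Site C: residuals P 19.8, Q 42.3, R 26.7 → max 42.3 km
Site D: residuals P 0.0, Q 0.0, R 0.0 → max 0.0 km
Site E: residuals P 162.0, Q 57.4, R 170.0 → max 170.0 km
Only Site D has all residuals ≈ 0.

Site D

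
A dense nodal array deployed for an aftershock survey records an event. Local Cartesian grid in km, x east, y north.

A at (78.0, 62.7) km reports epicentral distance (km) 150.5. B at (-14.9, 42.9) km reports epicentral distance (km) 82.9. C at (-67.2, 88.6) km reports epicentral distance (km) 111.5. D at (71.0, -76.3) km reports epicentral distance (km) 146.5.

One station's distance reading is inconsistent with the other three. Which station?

Solve using three stations at a time. Using B, C, D (subtract circle equations pairwise → linear system) gives (x, y) ≈ (-65.2, -22.7).
Distances from that point to each station vs reported:
  A: calculated 166.7 vs reported 150.5 → residual 16.2 km
  B: calculated 82.6 vs reported 82.9 → residual 0.3 km
  C: calculated 111.3 vs reported 111.5 → residual 0.2 km
  D: calculated 146.3 vs reported 146.5 → residual 0.2 km
B, C, D are mutually consistent (residuals ≈ 0); A is off by 16.2 km.

A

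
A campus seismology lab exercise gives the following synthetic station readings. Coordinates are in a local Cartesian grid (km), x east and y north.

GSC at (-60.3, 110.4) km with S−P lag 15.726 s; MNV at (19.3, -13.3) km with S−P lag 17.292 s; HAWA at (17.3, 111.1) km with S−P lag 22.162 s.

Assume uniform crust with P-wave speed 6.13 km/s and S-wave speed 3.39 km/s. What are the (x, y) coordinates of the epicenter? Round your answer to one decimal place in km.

Distance from S−P lag: d = Δt · v_P v_S / (v_P − v_S) = Δt · (6.13·3.39)/(6.13−3.39) ≈ 7.5842·Δt.
So d_GSC = 119.27, d_MNV = 131.15, d_HAWA = 168.08 km.
Circle about each station: (x + 60.3)² + (y − 110.4)² = 119.27²; (x − 19.3)² + (y + 13.3)² = 131.15²; (x − 17.3)² + (y − 111.1)² = 168.08².
Subtracting the GSC equation from the MNV and HAWA equations removes the quadratic terms:
159.2 x − 247.4 y = -18249.86
155.2 x + 1.4 y = -17207.30
Solving the 2×2 system: x ≈ -110.9, y ≈ 2.4 km.

-110.9 km east, 2.4 km north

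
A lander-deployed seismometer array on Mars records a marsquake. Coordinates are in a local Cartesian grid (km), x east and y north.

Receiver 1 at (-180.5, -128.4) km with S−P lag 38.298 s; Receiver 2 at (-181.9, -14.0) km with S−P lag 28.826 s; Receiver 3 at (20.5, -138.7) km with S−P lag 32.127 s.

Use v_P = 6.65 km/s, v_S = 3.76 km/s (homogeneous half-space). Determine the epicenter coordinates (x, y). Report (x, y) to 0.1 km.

Distance from S−P lag: d = Δt · v_P v_S / (v_P − v_S) = Δt · (6.65·3.76)/(6.65−3.76) ≈ 8.6519·Δt.
So d_Receiver 1 = 331.35, d_Receiver 2 = 249.40, d_Receiver 3 = 277.96 km.
Circle about each station: (x + 180.5)² + (y + 128.4)² = 331.35²; (x + 181.9)² + (y + 14.0)² = 249.40²; (x − 20.5)² + (y + 138.7)² = 277.96².
Subtracting the Receiver 1 equation from the Receiver 2 and Receiver 3 equations removes the quadratic terms:
-2.8 x + 228.8 y = 31809.26
402.0 x − 20.6 y = 3122.19
Solving the 2×2 system: x ≈ 14.9, y ≈ 139.2 km.
Check against Receiver 1 (with the unrounded x, y): √((x + 180.5)²+(y + 128.4)²) = 331.35 ≈ 331.35 km. ✓

x ≈ 14.9 km, y ≈ 139.2 km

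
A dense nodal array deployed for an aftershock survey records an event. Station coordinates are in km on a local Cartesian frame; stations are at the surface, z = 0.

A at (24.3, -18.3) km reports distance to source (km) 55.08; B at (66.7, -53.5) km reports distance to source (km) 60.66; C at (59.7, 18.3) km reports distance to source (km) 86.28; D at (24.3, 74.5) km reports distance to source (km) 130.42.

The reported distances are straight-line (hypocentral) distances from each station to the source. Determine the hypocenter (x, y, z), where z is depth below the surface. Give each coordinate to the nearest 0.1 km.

Each station gives a sphere (x−x_i)² + (y−y_i)² + z² = d_i² (stations at z=0).
Subtracting the A sphere from B and C: z² cancels, leaving linear equations in x and y:
84.8 x − 70.4 y = 5739.93
70.8 x + 73.2 y = -1436.83
Solving: x ≈ 28.504, y ≈ -47.198 km (keep extra digits for the depth step; rounded: 28.5, -47.2).
Then from the A sphere: z² = 55.08² − (x − 24.3)² − (y + 18.3)² with x = 28.504, y = -47.198, so z ≈ 46.702 ≈ 46.7 km.
Check against D (with the unrounded solution): distance 130.42 ≈ 130.42 km. ✓

x ≈ 28.5 km, y ≈ -47.2 km, depth ≈ 46.7 km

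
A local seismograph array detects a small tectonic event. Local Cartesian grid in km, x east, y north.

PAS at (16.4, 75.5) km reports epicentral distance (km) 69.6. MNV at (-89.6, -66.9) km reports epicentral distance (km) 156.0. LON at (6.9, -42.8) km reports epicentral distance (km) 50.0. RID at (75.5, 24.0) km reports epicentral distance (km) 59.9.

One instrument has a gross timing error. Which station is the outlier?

Solve using three stations at a time. Using PAS, LON, RID (subtract circle equations pairwise → linear system) gives (x, y) ≈ (18.4, 5.9).
Distances from that point to each station vs reported:
  PAS: calculated 69.6 vs reported 69.6 → residual 0.0 km
  MNV: calculated 130.2 vs reported 156.0 → residual 25.8 km
  LON: calculated 50.0 vs reported 50.0 → residual 0.0 km
  RID: calculated 59.9 vs reported 59.9 → residual 0.0 km
PAS, LON, RID are mutually consistent (residuals ≈ 0); MNV is off by 25.8 km.

MNV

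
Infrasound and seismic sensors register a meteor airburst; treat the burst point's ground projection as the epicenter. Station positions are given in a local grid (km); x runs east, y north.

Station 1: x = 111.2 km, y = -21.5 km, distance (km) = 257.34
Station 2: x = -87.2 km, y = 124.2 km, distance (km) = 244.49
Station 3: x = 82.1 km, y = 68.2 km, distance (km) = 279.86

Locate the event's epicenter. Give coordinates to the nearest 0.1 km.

Circle about each station: (x − 111.2)² + (y + 21.5)² = 257.34²; (x + 87.2)² + (y − 124.2)² = 244.49²; (x − 82.1)² + (y − 68.2)² = 279.86².
Subtracting pairs of circle equations eliminates x²+y² and gives linear equations (the radical axes):
-396.8 x + 291.4 y = 16650.31
-58.2 x + 179.4 y = -13533.78
Solving the 2×2 system: x ≈ -127.8, y ≈ -116.9 km.
Check against Station 1 (with the unrounded x, y): √((x − 111.2)²+(y + 21.5)²) = 257.35 ≈ 257.34 km. ✓

(-127.8, -116.9)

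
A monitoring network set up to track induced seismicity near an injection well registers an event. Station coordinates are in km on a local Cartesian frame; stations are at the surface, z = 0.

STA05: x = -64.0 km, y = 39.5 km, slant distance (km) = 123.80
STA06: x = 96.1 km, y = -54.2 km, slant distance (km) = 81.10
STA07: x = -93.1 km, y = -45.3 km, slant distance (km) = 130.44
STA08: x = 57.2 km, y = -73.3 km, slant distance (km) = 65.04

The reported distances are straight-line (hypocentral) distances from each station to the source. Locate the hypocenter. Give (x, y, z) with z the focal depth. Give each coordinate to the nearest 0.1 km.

(30.0, -30.2, 40.4)

Each station gives a sphere (x−x_i)² + (y−y_i)² + z² = d_i² (stations at z=0).
Subtracting the STA05 sphere from STA06 and STA07: z² cancels, leaving linear equations in x and y:
320.2 x − 187.4 y = 15265.83
-58.2 x − 169.6 y = 3375.30
Solving: x ≈ 30.003, y ≈ -30.197 km (keep extra digits for the depth step; rounded: 30.0, -30.2).
Then from the STA05 sphere: z² = 123.80² − (x + 64.0)² − (y − 39.5)² with x = 30.003, y = -30.197, so z ≈ 40.401 ≈ 40.4 km.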